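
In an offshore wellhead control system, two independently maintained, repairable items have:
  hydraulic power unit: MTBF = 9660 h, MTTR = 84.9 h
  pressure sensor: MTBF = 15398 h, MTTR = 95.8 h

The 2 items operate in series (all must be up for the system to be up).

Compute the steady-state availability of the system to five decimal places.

A(hydraulic power unit) = MTBF/(MTBF+MTTR) = 9660/(9660+84.9) = 0.991288
A(pressure sensor) = MTBF/(MTBF+MTTR) = 15398/(15398+95.8) = 0.993817
Series availability: 0.991288 × 0.993817 = 0.98516

0.98516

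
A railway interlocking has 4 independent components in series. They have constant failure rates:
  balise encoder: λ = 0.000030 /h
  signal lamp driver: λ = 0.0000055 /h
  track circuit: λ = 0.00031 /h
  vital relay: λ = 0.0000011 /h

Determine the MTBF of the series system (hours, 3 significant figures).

2890

Series of exponential components: λ_sys = Σ λ_i
λ_sys = 0.000030 + 0.0000055 + 0.00031 + 0.0000011 = 3.4660e-04 /h
MTBF = 1 / λ_sys = 2890 h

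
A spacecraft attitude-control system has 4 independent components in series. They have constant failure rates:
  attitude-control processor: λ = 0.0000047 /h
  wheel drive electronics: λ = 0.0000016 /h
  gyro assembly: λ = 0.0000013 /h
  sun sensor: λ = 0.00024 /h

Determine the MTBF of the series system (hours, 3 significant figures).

Series of exponential components: λ_sys = Σ λ_i
λ_sys = 0.0000047 + 0.0000016 + 0.0000013 + 0.00024 = 2.4760e-04 /h
MTBF = 1 / λ_sys = 4040 h

4040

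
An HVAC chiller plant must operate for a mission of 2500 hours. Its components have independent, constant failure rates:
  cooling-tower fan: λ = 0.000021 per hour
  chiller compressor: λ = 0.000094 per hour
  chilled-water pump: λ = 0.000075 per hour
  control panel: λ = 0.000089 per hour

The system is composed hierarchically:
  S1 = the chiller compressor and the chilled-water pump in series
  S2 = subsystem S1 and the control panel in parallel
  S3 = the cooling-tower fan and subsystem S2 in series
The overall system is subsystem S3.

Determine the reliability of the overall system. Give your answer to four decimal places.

0.8836

R(cooling-tower fan) = exp(−0.000021 × 2500) = 0.948854
R(chiller compressor) = exp(−0.000094 × 2500) = 0.790571
R(chilled-water pump) = exp(−0.000075 × 2500) = 0.829029
R(control panel) = exp(−0.000089 × 2500) = 0.800515
Series (chiller compressor and chilled-water pump): 0.790571 × 0.829029 = 0.655406
Parallel ([0.655406] and control panel): 1 − (1 − 0.655406)(1 − 0.800515) = 0.931259
Series (cooling-tower fan and [0.931259]): 0.948854 × 0.931259 = 0.8836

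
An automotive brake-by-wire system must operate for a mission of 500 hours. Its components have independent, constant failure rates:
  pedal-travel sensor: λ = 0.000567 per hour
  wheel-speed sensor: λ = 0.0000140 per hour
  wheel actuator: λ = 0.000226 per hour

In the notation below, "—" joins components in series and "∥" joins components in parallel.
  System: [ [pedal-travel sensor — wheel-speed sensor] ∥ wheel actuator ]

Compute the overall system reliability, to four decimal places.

0.9731

R(pedal-travel sensor) = exp(−0.000567 × 500) = 0.753143
R(wheel-speed sensor) = exp(−0.0000140 × 500) = 0.993024
R(wheel actuator) = exp(−0.000226 × 500) = 0.893151
Series (pedal-travel sensor and wheel-speed sensor): 0.753143 × 0.993024 = 0.747889
Parallel ([0.747889] and wheel actuator): 1 − (1 − 0.747889)(1 − 0.893151) = 0.9731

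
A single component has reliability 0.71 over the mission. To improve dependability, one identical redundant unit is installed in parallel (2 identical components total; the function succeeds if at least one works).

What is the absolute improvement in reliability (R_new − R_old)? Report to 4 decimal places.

0.2059

R_before = 0.71
R_after = 1 − (1 − 0.71)^2 = 0.9159
ΔR = 0.9159 − 0.71 = 0.2059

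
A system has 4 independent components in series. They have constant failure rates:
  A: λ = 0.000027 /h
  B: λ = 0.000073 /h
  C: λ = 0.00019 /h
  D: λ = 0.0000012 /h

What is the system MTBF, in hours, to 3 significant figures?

Series of exponential components: λ_sys = Σ λ_i
λ_sys = 0.000027 + 0.000073 + 0.00019 + 0.0000012 = 2.9120e-04 /h
MTBF = 1 / λ_sys = 3430 h

3430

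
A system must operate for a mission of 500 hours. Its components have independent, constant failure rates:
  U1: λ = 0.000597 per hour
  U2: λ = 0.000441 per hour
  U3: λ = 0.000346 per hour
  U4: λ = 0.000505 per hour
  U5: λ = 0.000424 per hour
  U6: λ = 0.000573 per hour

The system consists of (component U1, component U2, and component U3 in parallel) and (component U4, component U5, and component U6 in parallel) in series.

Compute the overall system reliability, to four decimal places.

R(U1) = exp(−0.000597 × 500) = 0.741930
R(U2) = exp(−0.000441 × 500) = 0.802118
R(U3) = exp(−0.000346 × 500) = 0.841138
R(U4) = exp(−0.000505 × 500) = 0.776856
R(U5) = exp(−0.000424 × 500) = 0.808965
R(U6) = exp(−0.000573 × 500) = 0.750887
Parallel (U1, U2, and U3): 1 − (1 − 0.741930)(1 − 0.802118)(1 − 0.841138) = 0.991887
Parallel (U4, U5, and U6): 1 − (1 − 0.776856)(1 − 0.808965)(1 − 0.750887) = 0.989381
Series ([0.991887] and [0.989381]): 0.991887 × 0.989381 = 0.9814

0.9814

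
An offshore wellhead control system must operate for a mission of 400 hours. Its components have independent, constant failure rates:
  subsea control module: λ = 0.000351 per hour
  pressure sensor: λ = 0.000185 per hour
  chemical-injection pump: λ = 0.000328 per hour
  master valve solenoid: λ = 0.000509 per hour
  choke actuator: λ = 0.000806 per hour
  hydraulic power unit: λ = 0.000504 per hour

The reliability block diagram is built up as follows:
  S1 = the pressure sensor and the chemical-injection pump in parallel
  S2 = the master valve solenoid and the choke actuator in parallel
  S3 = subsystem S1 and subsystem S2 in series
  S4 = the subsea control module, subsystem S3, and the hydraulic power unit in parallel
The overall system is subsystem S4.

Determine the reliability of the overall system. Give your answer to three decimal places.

0.999

R(subsea control module) = exp(−0.000351 × 400) = 0.86901
R(pressure sensor) = exp(−0.000185 × 400) = 0.92867
R(chemical-injection pump) = exp(−0.000328 × 400) = 0.87704
R(master valve solenoid) = exp(−0.000509 × 400) = 0.81579
R(choke actuator) = exp(−0.000806 × 400) = 0.72441
R(hydraulic power unit) = exp(−0.000504 × 400) = 0.81742
Parallel (pressure sensor and chemical-injection pump): 1 − (1 − 0.92867)(1 − 0.87704) = 0.99123
Parallel (master valve solenoid and choke actuator): 1 − (1 − 0.81579)(1 − 0.72441) = 0.94923
Series ([0.99123] and [0.94923]): 0.99123 × 0.94923 = 0.94091
Parallel (subsea control module, [0.94091], and hydraulic power unit): 1 − (1 − 0.86901)(1 − 0.94091)(1 − 0.81742) = 0.999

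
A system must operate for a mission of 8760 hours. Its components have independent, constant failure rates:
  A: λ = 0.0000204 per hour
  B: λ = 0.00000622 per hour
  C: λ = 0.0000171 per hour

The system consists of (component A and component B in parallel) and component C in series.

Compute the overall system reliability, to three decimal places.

R(A) = exp(−0.0000204 × 8760) = 0.83635
R(B) = exp(−0.00000622 × 8760) = 0.94697
R(C) = exp(−0.0000171 × 8760) = 0.86088
Parallel (A and B): 1 − (1 − 0.83635)(1 − 0.94697) = 0.99132
Series ([0.99132] and C): 0.99132 × 0.86088 = 0.853

0.853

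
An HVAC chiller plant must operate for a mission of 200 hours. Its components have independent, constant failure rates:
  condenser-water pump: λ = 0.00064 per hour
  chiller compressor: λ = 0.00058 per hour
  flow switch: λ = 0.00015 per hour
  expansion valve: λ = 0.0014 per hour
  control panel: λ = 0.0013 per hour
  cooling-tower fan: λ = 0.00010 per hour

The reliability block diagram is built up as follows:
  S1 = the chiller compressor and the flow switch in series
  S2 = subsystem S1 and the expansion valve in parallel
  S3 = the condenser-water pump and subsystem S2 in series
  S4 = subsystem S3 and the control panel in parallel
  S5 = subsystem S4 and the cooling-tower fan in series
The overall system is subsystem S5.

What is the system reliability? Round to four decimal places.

0.9467

R(condenser-water pump) = exp(−0.00064 × 200) = 0.879853
R(chiller compressor) = exp(−0.00058 × 200) = 0.890475
R(flow switch) = exp(−0.00015 × 200) = 0.970446
R(expansion valve) = exp(−0.0014 × 200) = 0.755784
R(control panel) = exp(−0.0013 × 200) = 0.771052
R(cooling-tower fan) = exp(−0.00010 × 200) = 0.980199
Series (chiller compressor and flow switch): 0.890475 × 0.970446 = 0.864158
Parallel ([0.864158] and expansion valve): 1 − (1 − 0.864158)(1 − 0.755784) = 0.966825
Series (condenser-water pump and [0.966825]): 0.879853 × 0.966825 = 0.850664
Parallel ([0.850664] and control panel): 1 − (1 − 0.850664)(1 − 0.771052) = 0.965810
Series ([0.965810] and cooling-tower fan): 0.965810 × 0.980199 = 0.9467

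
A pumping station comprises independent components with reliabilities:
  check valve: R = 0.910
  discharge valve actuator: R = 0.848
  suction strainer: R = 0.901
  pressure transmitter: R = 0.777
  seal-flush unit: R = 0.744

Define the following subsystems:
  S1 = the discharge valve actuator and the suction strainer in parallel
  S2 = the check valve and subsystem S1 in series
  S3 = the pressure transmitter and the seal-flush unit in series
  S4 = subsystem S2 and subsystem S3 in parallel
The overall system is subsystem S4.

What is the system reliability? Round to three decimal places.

0.956

Parallel (discharge valve actuator and suction strainer): 1 − (1 − 0.84800)(1 − 0.90100) = 0.98495
Series (check valve and [0.98495]): 0.91000 × 0.98495 = 0.89630
Series (pressure transmitter and seal-flush unit): 0.77700 × 0.74400 = 0.57809
Parallel ([0.89630] and [0.57809]): 1 − (1 − 0.89630)(1 − 0.57809) = 0.956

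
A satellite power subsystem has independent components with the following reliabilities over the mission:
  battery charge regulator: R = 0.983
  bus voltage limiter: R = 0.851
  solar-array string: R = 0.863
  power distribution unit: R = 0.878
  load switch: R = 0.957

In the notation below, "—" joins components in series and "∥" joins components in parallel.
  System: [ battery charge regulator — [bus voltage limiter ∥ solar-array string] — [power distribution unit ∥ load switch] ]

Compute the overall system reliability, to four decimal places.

0.9579

Parallel (bus voltage limiter and solar-array string): 1 − (1 − 0.851000)(1 − 0.863000) = 0.979587
Parallel (power distribution unit and load switch): 1 − (1 − 0.878000)(1 − 0.957000) = 0.994754
Series (battery charge regulator, [0.979587], and [0.994754]): 0.983000 × 0.979587 × 0.994754 = 0.9579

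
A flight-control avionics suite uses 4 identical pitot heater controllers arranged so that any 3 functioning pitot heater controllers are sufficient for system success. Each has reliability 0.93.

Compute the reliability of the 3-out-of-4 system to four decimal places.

0.9733

R = Σ_{i=3}^{4} C(4,i) p^i (1−p)^{4−i} with p = 0.93
C(4,3)·0.93^3·0.07^1 = 0.225220
C(4,4)·0.93^4·0.07^0 = 0.748052
Sum = 0.9733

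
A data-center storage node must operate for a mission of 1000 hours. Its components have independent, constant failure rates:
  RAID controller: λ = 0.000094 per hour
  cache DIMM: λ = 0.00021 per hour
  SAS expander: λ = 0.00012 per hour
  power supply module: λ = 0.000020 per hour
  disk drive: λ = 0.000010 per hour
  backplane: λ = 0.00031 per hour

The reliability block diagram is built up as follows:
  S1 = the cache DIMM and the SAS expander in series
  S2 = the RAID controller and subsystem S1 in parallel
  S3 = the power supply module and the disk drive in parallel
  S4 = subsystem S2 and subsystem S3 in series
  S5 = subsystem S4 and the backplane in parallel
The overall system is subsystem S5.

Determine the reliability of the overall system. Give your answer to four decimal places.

R(RAID controller) = exp(−0.000094 × 1000) = 0.910283
R(cache DIMM) = exp(−0.00021 × 1000) = 0.810584
R(SAS expander) = exp(−0.00012 × 1000) = 0.886920
R(power supply module) = exp(−0.000020 × 1000) = 0.980199
R(disk drive) = exp(−0.000010 × 1000) = 0.990050
R(backplane) = exp(−0.00031 × 1000) = 0.733447
Series (cache DIMM and SAS expander): 0.810584 × 0.886920 = 0.718923
Parallel (RAID controller and [0.718923]): 1 − (1 − 0.910283)(1 − 0.718923) = 0.974783
Parallel (power supply module and disk drive): 1 − (1 − 0.980199)(1 − 0.990050) = 0.999803
Series ([0.974783] and [0.999803]): 0.974783 × 0.999803 = 0.974591
Parallel ([0.974591] and backplane): 1 − (1 − 0.974591)(1 − 0.733447) = 0.9932

0.9932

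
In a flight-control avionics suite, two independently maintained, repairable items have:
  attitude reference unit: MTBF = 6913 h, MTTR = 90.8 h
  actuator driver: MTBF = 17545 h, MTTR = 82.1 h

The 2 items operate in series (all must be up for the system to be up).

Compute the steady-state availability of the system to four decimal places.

0.9824

A(attitude reference unit) = MTBF/(MTBF+MTTR) = 6913/(6913+90.8) = 0.987036
A(actuator driver) = MTBF/(MTBF+MTTR) = 17545/(17545+82.1) = 0.995342
Series availability: 0.987036 × 0.995342 = 0.9824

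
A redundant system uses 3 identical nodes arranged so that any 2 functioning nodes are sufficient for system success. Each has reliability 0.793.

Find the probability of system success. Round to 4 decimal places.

R = Σ_{i=2}^{3} C(3,i) p^i (1−p)^{3−i} with p = 0.793
C(3,2)·0.793^2·0.207^1 = 0.390515
C(3,3)·0.793^3·0.207^0 = 0.498677
Sum = 0.8892

0.8892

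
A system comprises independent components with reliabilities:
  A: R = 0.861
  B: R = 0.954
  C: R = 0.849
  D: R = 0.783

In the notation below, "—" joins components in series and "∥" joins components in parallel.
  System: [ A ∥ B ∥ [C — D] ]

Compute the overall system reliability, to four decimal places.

0.9979

Series (C and D): 0.849000 × 0.783000 = 0.664767
Parallel (A, B, and [0.664767]): 1 − (1 − 0.861000)(1 − 0.954000)(1 − 0.664767) = 0.9979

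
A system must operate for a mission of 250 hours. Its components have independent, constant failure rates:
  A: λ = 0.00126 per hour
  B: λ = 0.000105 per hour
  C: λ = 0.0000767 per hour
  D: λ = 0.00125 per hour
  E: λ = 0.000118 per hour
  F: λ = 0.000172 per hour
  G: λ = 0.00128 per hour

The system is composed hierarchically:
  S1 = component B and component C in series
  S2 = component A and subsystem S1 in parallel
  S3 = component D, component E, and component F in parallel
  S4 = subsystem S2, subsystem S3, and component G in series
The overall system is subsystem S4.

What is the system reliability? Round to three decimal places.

0.717

R(A) = exp(−0.00126 × 250) = 0.72979
R(B) = exp(−0.000105 × 250) = 0.97409
R(C) = exp(−0.0000767 × 250) = 0.98101
R(D) = exp(−0.00125 × 250) = 0.73162
R(E) = exp(−0.000118 × 250) = 0.97093
R(F) = exp(−0.000172 × 250) = 0.95791
R(G) = exp(−0.00128 × 250) = 0.72615
Series (B and C): 0.97409 × 0.98101 = 0.95559
Parallel (A and [0.95559]): 1 − (1 − 0.72979)(1 − 0.95559) = 0.98800
Parallel (D, E, and F): 1 − (1 − 0.73162)(1 − 0.97093)(1 − 0.95791) = 0.99967
Series ([0.98800], [0.99967], and G): 0.98800 × 0.99967 × 0.72615 = 0.717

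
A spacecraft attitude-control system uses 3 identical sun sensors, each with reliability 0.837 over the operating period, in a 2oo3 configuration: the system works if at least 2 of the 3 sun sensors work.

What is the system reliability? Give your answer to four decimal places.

R = Σ_{i=2}^{3} C(3,i) p^i (1−p)^{3−i} with p = 0.837
C(3,2)·0.837^2·0.163^1 = 0.342578
C(3,3)·0.837^3·0.163^0 = 0.586376
Sum = 0.9290

0.9290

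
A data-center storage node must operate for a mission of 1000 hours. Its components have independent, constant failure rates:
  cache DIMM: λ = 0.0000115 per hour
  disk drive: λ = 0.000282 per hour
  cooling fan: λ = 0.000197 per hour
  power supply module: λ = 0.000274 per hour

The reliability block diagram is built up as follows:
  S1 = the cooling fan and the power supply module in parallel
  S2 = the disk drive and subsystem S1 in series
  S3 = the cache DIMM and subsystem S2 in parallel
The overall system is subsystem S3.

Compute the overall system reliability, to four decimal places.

R(cache DIMM) = exp(−0.0000115 × 1000) = 0.988566
R(disk drive) = exp(−0.000282 × 1000) = 0.754274
R(cooling fan) = exp(−0.000197 × 1000) = 0.821191
R(power supply module) = exp(−0.000274 × 1000) = 0.760332
Parallel (cooling fan and power supply module): 1 − (1 − 0.821191)(1 − 0.760332) = 0.957145
Series (disk drive and [0.957145]): 0.754274 × 0.957145 = 0.721950
Parallel (cache DIMM and [0.721950]): 1 − (1 − 0.988566)(1 − 0.721950) = 0.9968

0.9968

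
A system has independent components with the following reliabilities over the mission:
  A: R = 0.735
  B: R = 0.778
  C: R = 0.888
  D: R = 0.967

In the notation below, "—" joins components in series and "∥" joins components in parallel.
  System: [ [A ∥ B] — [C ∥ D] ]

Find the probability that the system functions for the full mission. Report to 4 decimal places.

0.9377

Parallel (A and B): 1 − (1 − 0.735000)(1 − 0.778000) = 0.941170
Parallel (C and D): 1 − (1 − 0.888000)(1 − 0.967000) = 0.996304
Series ([0.941170] and [0.996304]): 0.941170 × 0.996304 = 0.9377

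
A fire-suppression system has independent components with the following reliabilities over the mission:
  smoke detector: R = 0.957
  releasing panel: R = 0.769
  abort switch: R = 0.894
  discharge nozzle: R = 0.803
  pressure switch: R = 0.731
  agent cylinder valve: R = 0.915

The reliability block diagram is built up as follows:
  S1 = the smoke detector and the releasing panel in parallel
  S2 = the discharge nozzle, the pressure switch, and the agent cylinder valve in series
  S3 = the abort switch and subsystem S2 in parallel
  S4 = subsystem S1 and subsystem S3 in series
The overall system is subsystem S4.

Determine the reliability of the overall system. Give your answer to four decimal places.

Parallel (smoke detector and releasing panel): 1 − (1 − 0.957000)(1 − 0.769000) = 0.990067
Series (discharge nozzle, pressure switch, and agent cylinder valve): 0.803000 × 0.731000 × 0.915000 = 0.537099
Parallel (abort switch and [0.537099]): 1 − (1 − 0.894000)(1 − 0.537099) = 0.950932
Series ([0.990067] and [0.950932]): 0.990067 × 0.950932 = 0.9415

0.9415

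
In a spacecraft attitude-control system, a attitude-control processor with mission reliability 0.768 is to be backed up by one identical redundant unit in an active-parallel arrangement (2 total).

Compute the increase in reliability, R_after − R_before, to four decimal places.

R_before = 0.768
R_after = 1 − (1 − 0.768)^2 = 0.9462
ΔR = 0.9462 − 0.768 = 0.1782

0.1782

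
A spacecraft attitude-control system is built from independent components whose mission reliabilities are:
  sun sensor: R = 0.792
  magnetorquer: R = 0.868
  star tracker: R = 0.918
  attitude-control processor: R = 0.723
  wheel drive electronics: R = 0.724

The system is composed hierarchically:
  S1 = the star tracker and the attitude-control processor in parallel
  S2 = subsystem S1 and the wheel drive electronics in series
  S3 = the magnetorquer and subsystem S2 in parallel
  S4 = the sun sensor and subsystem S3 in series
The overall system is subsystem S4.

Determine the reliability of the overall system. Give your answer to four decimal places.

0.7614

Parallel (star tracker and attitude-control processor): 1 − (1 − 0.918000)(1 − 0.723000) = 0.977286
Series ([0.977286] and wheel drive electronics): 0.977286 × 0.724000 = 0.707555
Parallel (magnetorquer and [0.707555]): 1 − (1 − 0.868000)(1 − 0.707555) = 0.961397
Series (sun sensor and [0.961397]): 0.792000 × 0.961397 = 0.7614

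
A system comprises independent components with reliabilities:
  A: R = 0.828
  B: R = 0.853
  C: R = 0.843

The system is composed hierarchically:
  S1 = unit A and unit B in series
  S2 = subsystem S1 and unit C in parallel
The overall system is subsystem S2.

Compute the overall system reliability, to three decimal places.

0.954

Series (A and B): 0.82800 × 0.85300 = 0.70628
Parallel ([0.70628] and C): 1 − (1 − 0.70628)(1 − 0.84300) = 0.954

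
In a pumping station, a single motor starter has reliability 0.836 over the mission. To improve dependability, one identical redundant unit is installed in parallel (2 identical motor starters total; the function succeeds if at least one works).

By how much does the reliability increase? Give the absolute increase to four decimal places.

R_before = 0.836
R_after = 1 − (1 − 0.836)^2 = 0.9731
ΔR = 0.9731 − 0.836 = 0.1371

0.1371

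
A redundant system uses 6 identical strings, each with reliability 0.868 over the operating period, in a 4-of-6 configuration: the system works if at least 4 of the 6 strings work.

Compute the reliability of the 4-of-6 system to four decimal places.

R = Σ_{i=4}^{6} C(6,i) p^i (1−p)^{6−i} with p = 0.868
C(6,4)·0.868^4·0.132^2 = 0.148360
C(6,5)·0.868^5·0.132^1 = 0.390233
C(6,6)·0.868^6·0.132^0 = 0.427679
Sum = 0.9663

0.9663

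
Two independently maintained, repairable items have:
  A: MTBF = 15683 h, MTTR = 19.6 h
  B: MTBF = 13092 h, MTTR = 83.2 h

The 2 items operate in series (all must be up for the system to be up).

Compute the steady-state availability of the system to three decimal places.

A(A) = MTBF/(MTBF+MTTR) = 15683/(15683+19.6) = 0.998752
A(B) = MTBF/(MTBF+MTTR) = 13092/(13092+83.2) = 0.993685
Series availability: 0.998752 × 0.993685 = 0.992

0.992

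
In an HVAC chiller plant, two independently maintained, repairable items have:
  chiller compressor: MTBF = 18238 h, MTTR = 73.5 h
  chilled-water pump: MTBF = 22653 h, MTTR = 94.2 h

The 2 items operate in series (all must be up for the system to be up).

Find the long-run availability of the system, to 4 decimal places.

0.9919

A(chiller compressor) = MTBF/(MTBF+MTTR) = 18238/(18238+73.5) = 0.995986
A(chilled-water pump) = MTBF/(MTBF+MTTR) = 22653/(22653+94.2) = 0.995859
Series availability: 0.995986 × 0.995859 = 0.9919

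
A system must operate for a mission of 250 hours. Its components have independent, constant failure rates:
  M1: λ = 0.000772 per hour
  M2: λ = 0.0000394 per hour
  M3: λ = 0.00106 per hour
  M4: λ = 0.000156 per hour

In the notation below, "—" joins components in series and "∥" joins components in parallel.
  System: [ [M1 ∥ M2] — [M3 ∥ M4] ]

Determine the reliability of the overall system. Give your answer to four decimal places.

0.9894

R(M1) = exp(−0.000772 × 250) = 0.824482
R(M2) = exp(−0.0000394 × 250) = 0.990198
R(M3) = exp(−0.00106 × 250) = 0.767206
R(M4) = exp(−0.000156 × 250) = 0.961751
Parallel (M1 and M2): 1 − (1 − 0.824482)(1 − 0.990198) = 0.998280
Parallel (M3 and M4): 1 − (1 − 0.767206)(1 − 0.961751) = 0.991096
Series ([0.998280] and [0.991096]): 0.998280 × 0.991096 = 0.9894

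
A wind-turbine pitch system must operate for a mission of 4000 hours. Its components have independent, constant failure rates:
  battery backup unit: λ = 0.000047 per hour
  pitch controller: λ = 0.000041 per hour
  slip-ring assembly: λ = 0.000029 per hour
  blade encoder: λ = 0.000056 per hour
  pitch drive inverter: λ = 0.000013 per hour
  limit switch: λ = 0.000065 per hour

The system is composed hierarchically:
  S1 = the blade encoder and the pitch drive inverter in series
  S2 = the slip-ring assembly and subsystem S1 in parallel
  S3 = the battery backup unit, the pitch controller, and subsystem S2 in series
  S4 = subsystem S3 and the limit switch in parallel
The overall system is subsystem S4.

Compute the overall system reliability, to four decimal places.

0.9278

R(battery backup unit) = exp(−0.000047 × 4000) = 0.828615
R(pitch controller) = exp(−0.000041 × 4000) = 0.848742
R(slip-ring assembly) = exp(−0.000029 × 4000) = 0.890475
R(blade encoder) = exp(−0.000056 × 4000) = 0.799315
R(pitch drive inverter) = exp(−0.000013 × 4000) = 0.949329
R(limit switch) = exp(−0.000065 × 4000) = 0.771052
Series (blade encoder and pitch drive inverter): 0.799315 × 0.949329 = 0.758813
Parallel (slip-ring assembly and [0.758813]): 1 − (1 − 0.890475)(1 − 0.758813) = 0.973584
Series (battery backup unit, pitch controller, and [0.973584]): 0.828615 × 0.848742 × 0.973584 = 0.684702
Parallel ([0.684702] and limit switch): 1 − (1 − 0.684702)(1 − 0.771052) = 0.9278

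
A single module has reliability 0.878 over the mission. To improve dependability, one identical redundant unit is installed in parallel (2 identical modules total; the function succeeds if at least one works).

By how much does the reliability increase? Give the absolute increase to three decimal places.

R_before = 0.878
R_after = 1 − (1 − 0.878)^2 = 0.985
ΔR = 0.985 − 0.878 = 0.107

0.107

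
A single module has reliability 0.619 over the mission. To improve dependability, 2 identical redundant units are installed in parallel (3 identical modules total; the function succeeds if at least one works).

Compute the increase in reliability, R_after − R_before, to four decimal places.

0.3257

R_before = 0.619
R_after = 1 − (1 − 0.619)^3 = 0.9447
ΔR = 0.9447 − 0.619 = 0.3257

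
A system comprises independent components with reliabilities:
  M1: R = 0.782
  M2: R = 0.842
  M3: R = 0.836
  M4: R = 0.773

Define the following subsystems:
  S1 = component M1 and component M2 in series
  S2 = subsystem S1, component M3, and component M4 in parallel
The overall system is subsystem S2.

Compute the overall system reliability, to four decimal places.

Series (M1 and M2): 0.782000 × 0.842000 = 0.658444
Parallel ([0.658444], M3, and M4): 1 − (1 − 0.658444)(1 − 0.836000)(1 − 0.773000) = 0.9873

0.9873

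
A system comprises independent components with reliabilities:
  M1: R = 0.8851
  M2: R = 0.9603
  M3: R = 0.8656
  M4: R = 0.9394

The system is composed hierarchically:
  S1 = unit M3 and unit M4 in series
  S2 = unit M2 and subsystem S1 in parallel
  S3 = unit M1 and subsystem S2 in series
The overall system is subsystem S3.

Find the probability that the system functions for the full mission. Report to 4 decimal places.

Series (M3 and M4): 0.865600 × 0.939400 = 0.813145
Parallel (M2 and [0.813145]): 1 − (1 − 0.960300)(1 − 0.813145) = 0.992582
Series (M1 and [0.992582]): 0.885100 × 0.992582 = 0.8785

0.8785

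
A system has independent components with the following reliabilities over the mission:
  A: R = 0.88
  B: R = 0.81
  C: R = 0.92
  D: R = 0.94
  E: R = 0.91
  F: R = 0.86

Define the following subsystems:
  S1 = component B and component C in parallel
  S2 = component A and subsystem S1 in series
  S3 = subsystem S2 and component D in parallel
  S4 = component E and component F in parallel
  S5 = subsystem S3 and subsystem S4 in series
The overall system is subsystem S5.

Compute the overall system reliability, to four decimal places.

0.9795

Parallel (B and C): 1 − (1 − 0.810000)(1 − 0.920000) = 0.984800
Series (A and [0.984800]): 0.880000 × 0.984800 = 0.866624
Parallel ([0.866624] and D): 1 − (1 − 0.866624)(1 − 0.940000) = 0.991997
Parallel (E and F): 1 − (1 − 0.910000)(1 − 0.860000) = 0.987400
Series ([0.991997] and [0.987400]): 0.991997 × 0.987400 = 0.9795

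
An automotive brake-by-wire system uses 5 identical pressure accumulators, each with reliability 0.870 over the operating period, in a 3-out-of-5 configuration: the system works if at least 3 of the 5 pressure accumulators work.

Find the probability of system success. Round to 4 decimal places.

0.9821

R = Σ_{i=3}^{5} C(5,i) p^i (1−p)^{5−i} with p = 0.870
C(5,3)·0.870^3·0.130^2 = 0.111287
C(5,4)·0.870^4·0.130^1 = 0.372383
C(5,5)·0.870^5·0.130^0 = 0.498421
Sum = 0.9821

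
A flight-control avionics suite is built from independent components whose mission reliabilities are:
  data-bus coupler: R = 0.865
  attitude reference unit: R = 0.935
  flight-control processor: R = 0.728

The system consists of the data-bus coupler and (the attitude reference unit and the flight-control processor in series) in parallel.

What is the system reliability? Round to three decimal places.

0.957

Series (attitude reference unit and flight-control processor): 0.93500 × 0.72800 = 0.68068
Parallel (data-bus coupler and [0.68068]): 1 − (1 − 0.86500)(1 − 0.68068) = 0.957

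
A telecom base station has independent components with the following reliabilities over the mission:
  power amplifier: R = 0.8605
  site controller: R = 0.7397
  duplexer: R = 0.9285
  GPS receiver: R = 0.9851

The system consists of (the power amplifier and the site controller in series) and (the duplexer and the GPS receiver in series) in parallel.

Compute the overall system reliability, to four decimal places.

0.9690

Series (power amplifier and site controller): 0.860500 × 0.739700 = 0.636512
Series (duplexer and GPS receiver): 0.928500 × 0.985100 = 0.914665
Parallel ([0.636512] and [0.914665]): 1 − (1 − 0.636512)(1 − 0.914665) = 0.9690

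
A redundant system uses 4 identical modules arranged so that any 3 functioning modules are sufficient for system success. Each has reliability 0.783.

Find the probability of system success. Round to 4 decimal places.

0.7926

R = Σ_{i=3}^{4} C(4,i) p^i (1−p)^{4−i} with p = 0.783
C(4,3)·0.783^3·0.217^1 = 0.416682
C(4,4)·0.783^4·0.217^0 = 0.375878
Sum = 0.7926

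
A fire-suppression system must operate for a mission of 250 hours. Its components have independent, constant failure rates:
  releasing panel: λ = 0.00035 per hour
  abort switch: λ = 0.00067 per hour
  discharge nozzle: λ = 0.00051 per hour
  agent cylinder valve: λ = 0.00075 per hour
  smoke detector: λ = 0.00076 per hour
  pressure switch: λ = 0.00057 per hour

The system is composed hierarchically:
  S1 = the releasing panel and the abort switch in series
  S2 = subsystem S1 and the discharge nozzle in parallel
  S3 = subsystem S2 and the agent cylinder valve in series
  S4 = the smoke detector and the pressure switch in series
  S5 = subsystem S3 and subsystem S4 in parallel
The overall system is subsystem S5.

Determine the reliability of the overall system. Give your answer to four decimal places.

R(releasing panel) = exp(−0.00035 × 250) = 0.916219
R(abort switch) = exp(−0.00067 × 250) = 0.845777
R(discharge nozzle) = exp(−0.00051 × 250) = 0.880293
R(agent cylinder valve) = exp(−0.00075 × 250) = 0.829029
R(smoke detector) = exp(−0.00076 × 250) = 0.826959
R(pressure switch) = exp(−0.00057 × 250) = 0.867188
Series (releasing panel and abort switch): 0.916219 × 0.845777 = 0.774917
Parallel ([0.774917] and discharge nozzle): 1 − (1 − 0.774917)(1 − 0.880293) = 0.973056
Series ([0.973056] and agent cylinder valve): 0.973056 × 0.829029 = 0.806692
Series (smoke detector and pressure switch): 0.826959 × 0.867188 = 0.717129
Parallel ([0.806692] and [0.717129]): 1 − (1 − 0.806692)(1 − 0.717129) = 0.9453

0.9453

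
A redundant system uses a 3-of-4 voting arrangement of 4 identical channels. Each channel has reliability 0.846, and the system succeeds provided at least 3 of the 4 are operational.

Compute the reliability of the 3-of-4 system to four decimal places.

0.8852

R = Σ_{i=3}^{4} C(4,i) p^i (1−p)^{4−i} with p = 0.846
C(4,3)·0.846^3·0.154^1 = 0.372985
C(4,4)·0.846^4·0.154^0 = 0.512249
Sum = 0.8852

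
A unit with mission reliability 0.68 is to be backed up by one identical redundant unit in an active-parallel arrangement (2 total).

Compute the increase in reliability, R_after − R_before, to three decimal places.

R_before = 0.68
R_after = 1 − (1 − 0.68)^2 = 0.898
ΔR = 0.898 − 0.68 = 0.218

0.218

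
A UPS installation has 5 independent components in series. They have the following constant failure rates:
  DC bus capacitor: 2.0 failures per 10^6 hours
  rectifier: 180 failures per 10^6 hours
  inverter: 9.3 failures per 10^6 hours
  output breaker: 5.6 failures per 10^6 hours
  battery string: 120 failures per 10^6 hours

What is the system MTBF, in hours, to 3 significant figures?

3160

Series of exponential components: λ_sys = Σ λ_i
λ_sys = 0.0000020 + 0.00018 + 0.0000093 + 0.0000056 + 0.00012 = 3.1690e-04 /h
MTBF = 1 / λ_sys = 3160 h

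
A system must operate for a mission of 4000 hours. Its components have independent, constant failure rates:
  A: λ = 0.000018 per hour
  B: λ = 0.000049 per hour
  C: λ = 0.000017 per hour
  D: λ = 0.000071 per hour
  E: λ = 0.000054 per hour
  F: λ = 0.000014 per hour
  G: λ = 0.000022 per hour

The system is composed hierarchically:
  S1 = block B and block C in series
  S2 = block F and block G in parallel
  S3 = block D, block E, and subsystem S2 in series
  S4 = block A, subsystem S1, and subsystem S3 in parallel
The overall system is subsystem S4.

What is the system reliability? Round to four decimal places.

0.9936

R(A) = exp(−0.000018 × 4000) = 0.930531
R(B) = exp(−0.000049 × 4000) = 0.822012
R(C) = exp(−0.000017 × 4000) = 0.934260
R(D) = exp(−0.000071 × 4000) = 0.752767
R(E) = exp(−0.000054 × 4000) = 0.805735
R(F) = exp(−0.000014 × 4000) = 0.945539
R(G) = exp(−0.000022 × 4000) = 0.915761
Series (B and C): 0.822012 × 0.934260 = 0.767973
Parallel (F and G): 1 − (1 − 0.945539)(1 − 0.915761) = 0.995412
Series (D, E, and [0.995412]): 0.752767 × 0.805735 × 0.995412 = 0.603748
Parallel (A, [0.767973], and [0.603748]): 1 − (1 − 0.930531)(1 − 0.767973)(1 − 0.603748) = 0.9936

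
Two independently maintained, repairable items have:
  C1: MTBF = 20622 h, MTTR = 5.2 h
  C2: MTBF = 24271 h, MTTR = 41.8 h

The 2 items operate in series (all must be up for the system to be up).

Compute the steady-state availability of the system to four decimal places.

A(C1) = MTBF/(MTBF+MTTR) = 20622/(20622+5.2) = 0.999748
A(C2) = MTBF/(MTBF+MTTR) = 24271/(24271+41.8) = 0.998281
Series availability: 0.999748 × 0.998281 = 0.9980

0.9980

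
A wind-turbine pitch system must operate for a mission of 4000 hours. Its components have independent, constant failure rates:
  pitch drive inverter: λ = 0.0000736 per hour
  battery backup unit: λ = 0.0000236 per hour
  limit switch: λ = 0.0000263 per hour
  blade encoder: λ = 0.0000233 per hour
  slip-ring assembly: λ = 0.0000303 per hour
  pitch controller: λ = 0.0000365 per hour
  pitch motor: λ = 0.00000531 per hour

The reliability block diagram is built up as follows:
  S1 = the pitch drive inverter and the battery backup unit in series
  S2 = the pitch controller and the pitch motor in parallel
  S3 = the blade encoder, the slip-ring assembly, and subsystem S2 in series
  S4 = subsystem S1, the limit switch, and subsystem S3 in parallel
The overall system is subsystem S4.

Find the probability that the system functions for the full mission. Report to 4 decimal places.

0.9937

R(pitch drive inverter) = exp(−0.0000736 × 4000) = 0.744978
R(battery backup unit) = exp(−0.0000236 × 4000) = 0.909919
R(limit switch) = exp(−0.0000263 × 4000) = 0.900144
R(blade encoder) = exp(−0.0000233 × 4000) = 0.911011
R(slip-ring assembly) = exp(−0.0000303 × 4000) = 0.885857
R(pitch controller) = exp(−0.0000365 × 4000) = 0.864158
R(pitch motor) = exp(−0.00000531 × 4000) = 0.978984
Series (pitch drive inverter and battery backup unit): 0.744978 × 0.909919 = 0.677870
Parallel (pitch controller and pitch motor): 1 − (1 − 0.864158)(1 − 0.978984) = 0.997145
Series (blade encoder, slip-ring assembly, and [0.997145]): 0.911011 × 0.885857 × 0.997145 = 0.804721
Parallel ([0.677870], limit switch, and [0.804721]): 1 − (1 − 0.677870)(1 − 0.900144)(1 − 0.804721) = 0.9937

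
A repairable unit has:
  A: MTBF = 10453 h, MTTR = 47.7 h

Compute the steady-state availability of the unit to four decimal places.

0.9955

A(A) = MTBF/(MTBF+MTTR) = 10453/(10453+47.7) = 0.9955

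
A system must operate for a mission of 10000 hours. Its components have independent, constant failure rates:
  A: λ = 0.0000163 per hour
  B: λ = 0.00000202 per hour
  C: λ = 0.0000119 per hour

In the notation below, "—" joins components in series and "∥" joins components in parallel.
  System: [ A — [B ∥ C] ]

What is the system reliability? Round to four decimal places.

R(A) = exp(−0.0000163 × 10000) = 0.849591
R(B) = exp(−0.00000202 × 10000) = 0.980003
R(C) = exp(−0.0000119 × 10000) = 0.887808
Parallel (B and C): 1 − (1 − 0.980003)(1 − 0.887808) = 0.997756
Series (A and [0.997756]): 0.849591 × 0.997756 = 0.8477

0.8477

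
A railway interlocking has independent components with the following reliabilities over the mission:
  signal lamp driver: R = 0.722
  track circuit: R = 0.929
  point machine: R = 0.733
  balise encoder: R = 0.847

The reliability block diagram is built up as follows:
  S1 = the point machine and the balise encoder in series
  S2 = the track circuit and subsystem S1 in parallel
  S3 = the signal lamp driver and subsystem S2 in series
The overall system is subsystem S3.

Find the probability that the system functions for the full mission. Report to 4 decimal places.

Series (point machine and balise encoder): 0.733000 × 0.847000 = 0.620851
Parallel (track circuit and [0.620851]): 1 − (1 − 0.929000)(1 − 0.620851) = 0.973080
Series (signal lamp driver and [0.973080]): 0.722000 × 0.973080 = 0.7026

0.7026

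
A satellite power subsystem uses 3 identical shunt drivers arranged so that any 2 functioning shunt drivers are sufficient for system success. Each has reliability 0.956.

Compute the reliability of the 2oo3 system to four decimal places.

0.9944

R = Σ_{i=2}^{3} C(3,i) p^i (1−p)^{3−i} with p = 0.956
C(3,2)·0.956^2·0.044^1 = 0.120640
C(3,3)·0.956^3·0.044^0 = 0.873723
Sum = 0.9944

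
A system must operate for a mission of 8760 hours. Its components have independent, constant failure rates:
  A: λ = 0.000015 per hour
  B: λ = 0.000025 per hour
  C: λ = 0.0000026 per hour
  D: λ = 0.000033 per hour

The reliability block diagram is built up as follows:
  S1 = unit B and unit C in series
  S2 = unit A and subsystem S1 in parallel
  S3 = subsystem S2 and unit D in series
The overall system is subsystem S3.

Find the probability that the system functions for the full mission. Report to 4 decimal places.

0.7291

R(A) = exp(−0.000015 × 8760) = 0.876867
R(B) = exp(−0.000025 × 8760) = 0.803322
R(C) = exp(−0.0000026 × 8760) = 0.977481
R(D) = exp(−0.000033 × 8760) = 0.748952
Series (B and C): 0.803322 × 0.977481 = 0.785232
Parallel (A and [0.785232]): 1 − (1 − 0.876867)(1 − 0.785232) = 0.973555
Series ([0.973555] and D): 0.973555 × 0.748952 = 0.7291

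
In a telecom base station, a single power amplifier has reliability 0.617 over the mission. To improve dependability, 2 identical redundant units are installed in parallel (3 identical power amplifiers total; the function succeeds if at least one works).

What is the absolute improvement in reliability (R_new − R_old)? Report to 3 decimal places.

R_before = 0.617
R_after = 1 − (1 − 0.617)^3 = 0.944
ΔR = 0.944 − 0.617 = 0.327

0.327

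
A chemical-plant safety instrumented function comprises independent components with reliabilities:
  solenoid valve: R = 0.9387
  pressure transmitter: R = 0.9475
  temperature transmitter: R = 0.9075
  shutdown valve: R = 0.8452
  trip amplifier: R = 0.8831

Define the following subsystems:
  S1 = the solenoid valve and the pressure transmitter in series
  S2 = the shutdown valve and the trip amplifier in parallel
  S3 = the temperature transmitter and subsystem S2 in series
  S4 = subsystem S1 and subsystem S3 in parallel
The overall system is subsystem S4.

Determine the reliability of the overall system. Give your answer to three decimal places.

0.988

Series (solenoid valve and pressure transmitter): 0.93870 × 0.94750 = 0.88942
Parallel (shutdown valve and trip amplifier): 1 − (1 − 0.84520)(1 − 0.88310) = 0.98190
Series (temperature transmitter and [0.98190]): 0.90750 × 0.98190 = 0.89107
Parallel ([0.88942] and [0.89107]): 1 − (1 − 0.88942)(1 − 0.89107) = 0.988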